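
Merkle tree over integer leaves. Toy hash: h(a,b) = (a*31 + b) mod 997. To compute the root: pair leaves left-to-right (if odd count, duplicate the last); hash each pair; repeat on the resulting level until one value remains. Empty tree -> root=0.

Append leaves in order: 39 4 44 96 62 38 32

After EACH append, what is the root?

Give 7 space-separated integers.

After append 39 (leaves=[39]):
  L0: [39]
  root=39
After append 4 (leaves=[39, 4]):
  L0: [39, 4]
  L1: h(39,4)=(39*31+4)%997=216 -> [216]
  root=216
After append 44 (leaves=[39, 4, 44]):
  L0: [39, 4, 44]
  L1: h(39,4)=(39*31+4)%997=216 h(44,44)=(44*31+44)%997=411 -> [216, 411]
  L2: h(216,411)=(216*31+411)%997=128 -> [128]
  root=128
After append 96 (leaves=[39, 4, 44, 96]):
  L0: [39, 4, 44, 96]
  L1: h(39,4)=(39*31+4)%997=216 h(44,96)=(44*31+96)%997=463 -> [216, 463]
  L2: h(216,463)=(216*31+463)%997=180 -> [180]
  root=180
After append 62 (leaves=[39, 4, 44, 96, 62]):
  L0: [39, 4, 44, 96, 62]
  L1: h(39,4)=(39*31+4)%997=216 h(44,96)=(44*31+96)%997=463 h(62,62)=(62*31+62)%997=987 -> [216, 463, 987]
  L2: h(216,463)=(216*31+463)%997=180 h(987,987)=(987*31+987)%997=677 -> [180, 677]
  L3: h(180,677)=(180*31+677)%997=275 -> [275]
  root=275
After append 38 (leaves=[39, 4, 44, 96, 62, 38]):
  L0: [39, 4, 44, 96, 62, 38]
  L1: h(39,4)=(39*31+4)%997=216 h(44,96)=(44*31+96)%997=463 h(62,38)=(62*31+38)%997=963 -> [216, 463, 963]
  L2: h(216,463)=(216*31+463)%997=180 h(963,963)=(963*31+963)%997=906 -> [180, 906]
  L3: h(180,906)=(180*31+906)%997=504 -> [504]
  root=504
After append 32 (leaves=[39, 4, 44, 96, 62, 38, 32]):
  L0: [39, 4, 44, 96, 62, 38, 32]
  L1: h(39,4)=(39*31+4)%997=216 h(44,96)=(44*31+96)%997=463 h(62,38)=(62*31+38)%997=963 h(32,32)=(32*31+32)%997=27 -> [216, 463, 963, 27]
  L2: h(216,463)=(216*31+463)%997=180 h(963,27)=(963*31+27)%997=967 -> [180, 967]
  L3: h(180,967)=(180*31+967)%997=565 -> [565]
  root=565

Answer: 39 216 128 180 275 504 565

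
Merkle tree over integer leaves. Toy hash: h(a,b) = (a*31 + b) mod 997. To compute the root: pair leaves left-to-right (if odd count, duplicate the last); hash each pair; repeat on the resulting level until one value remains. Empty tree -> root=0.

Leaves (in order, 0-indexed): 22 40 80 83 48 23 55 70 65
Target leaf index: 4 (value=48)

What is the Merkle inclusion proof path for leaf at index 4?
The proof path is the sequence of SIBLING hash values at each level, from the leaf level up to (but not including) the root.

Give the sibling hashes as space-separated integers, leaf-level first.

L0 (leaves): [22, 40, 80, 83, 48, 23, 55, 70, 65], target index=4
L1: h(22,40)=(22*31+40)%997=722 [pair 0] h(80,83)=(80*31+83)%997=569 [pair 1] h(48,23)=(48*31+23)%997=514 [pair 2] h(55,70)=(55*31+70)%997=778 [pair 3] h(65,65)=(65*31+65)%997=86 [pair 4] -> [722, 569, 514, 778, 86]
  Sibling for proof at L0: 23
L2: h(722,569)=(722*31+569)%997=20 [pair 0] h(514,778)=(514*31+778)%997=760 [pair 1] h(86,86)=(86*31+86)%997=758 [pair 2] -> [20, 760, 758]
  Sibling for proof at L1: 778
L3: h(20,760)=(20*31+760)%997=383 [pair 0] h(758,758)=(758*31+758)%997=328 [pair 1] -> [383, 328]
  Sibling for proof at L2: 20
L4: h(383,328)=(383*31+328)%997=237 [pair 0] -> [237]
  Sibling for proof at L3: 328
Root: 237
Proof path (sibling hashes from leaf to root): [23, 778, 20, 328]

Answer: 23 778 20 328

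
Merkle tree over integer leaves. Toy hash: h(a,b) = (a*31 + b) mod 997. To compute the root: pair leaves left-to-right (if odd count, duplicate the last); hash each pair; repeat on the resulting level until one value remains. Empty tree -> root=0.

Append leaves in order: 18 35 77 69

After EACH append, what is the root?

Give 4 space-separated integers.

After append 18 (leaves=[18]):
  L0: [18]
  root=18
After append 35 (leaves=[18, 35]):
  L0: [18, 35]
  L1: h(18,35)=(18*31+35)%997=593 -> [593]
  root=593
After append 77 (leaves=[18, 35, 77]):
  L0: [18, 35, 77]
  L1: h(18,35)=(18*31+35)%997=593 h(77,77)=(77*31+77)%997=470 -> [593, 470]
  L2: h(593,470)=(593*31+470)%997=907 -> [907]
  root=907
After append 69 (leaves=[18, 35, 77, 69]):
  L0: [18, 35, 77, 69]
  L1: h(18,35)=(18*31+35)%997=593 h(77,69)=(77*31+69)%997=462 -> [593, 462]
  L2: h(593,462)=(593*31+462)%997=899 -> [899]
  root=899

Answer: 18 593 907 899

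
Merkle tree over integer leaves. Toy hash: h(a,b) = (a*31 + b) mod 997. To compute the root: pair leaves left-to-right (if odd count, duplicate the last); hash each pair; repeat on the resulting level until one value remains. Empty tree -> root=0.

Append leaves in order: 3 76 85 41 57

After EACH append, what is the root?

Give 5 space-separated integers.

After append 3 (leaves=[3]):
  L0: [3]
  root=3
After append 76 (leaves=[3, 76]):
  L0: [3, 76]
  L1: h(3,76)=(3*31+76)%997=169 -> [169]
  root=169
After append 85 (leaves=[3, 76, 85]):
  L0: [3, 76, 85]
  L1: h(3,76)=(3*31+76)%997=169 h(85,85)=(85*31+85)%997=726 -> [169, 726]
  L2: h(169,726)=(169*31+726)%997=980 -> [980]
  root=980
After append 41 (leaves=[3, 76, 85, 41]):
  L0: [3, 76, 85, 41]
  L1: h(3,76)=(3*31+76)%997=169 h(85,41)=(85*31+41)%997=682 -> [169, 682]
  L2: h(169,682)=(169*31+682)%997=936 -> [936]
  root=936
After append 57 (leaves=[3, 76, 85, 41, 57]):
  L0: [3, 76, 85, 41, 57]
  L1: h(3,76)=(3*31+76)%997=169 h(85,41)=(85*31+41)%997=682 h(57,57)=(57*31+57)%997=827 -> [169, 682, 827]
  L2: h(169,682)=(169*31+682)%997=936 h(827,827)=(827*31+827)%997=542 -> [936, 542]
  L3: h(936,542)=(936*31+542)%997=645 -> [645]
  root=645

Answer: 3 169 980 936 645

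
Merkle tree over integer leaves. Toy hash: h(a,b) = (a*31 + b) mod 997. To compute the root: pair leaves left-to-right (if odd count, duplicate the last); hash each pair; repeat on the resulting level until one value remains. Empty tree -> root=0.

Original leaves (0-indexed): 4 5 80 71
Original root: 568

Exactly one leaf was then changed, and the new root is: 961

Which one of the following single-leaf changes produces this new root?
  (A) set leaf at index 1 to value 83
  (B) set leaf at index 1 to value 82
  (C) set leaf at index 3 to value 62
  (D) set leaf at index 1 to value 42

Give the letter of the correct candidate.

Original leaves: [4, 5, 80, 71]
Target new root: 961
Try each candidate change and compute the resulting root:
Candidate A: set leaf[1] = 83 -> leaves = [4, 83, 80, 71]
  L0: [4, 83, 80, 71]
  L1: h(4,83)=(4*31+83)%997=207 h(80,71)=(80*31+71)%997=557 -> [207, 557]
  L2: h(207,557)=(207*31+557)%997=992 -> [992]
  root = 992 != target 961
Candidate B: set leaf[1] = 82 -> leaves = [4, 82, 80, 71]
  L0: [4, 82, 80, 71]
  L1: h(4,82)=(4*31+82)%997=206 h(80,71)=(80*31+71)%997=557 -> [206, 557]
  L2: h(206,557)=(206*31+557)%997=961 -> [961]
  root = 961 == target 961  ** MATCH **
Candidate C: set leaf[3] = 62 -> leaves = [4, 5, 80, 62]
  L0: [4, 5, 80, 62]
  L1: h(4,5)=(4*31+5)%997=129 h(80,62)=(80*31+62)%997=548 -> [129, 548]
  L2: h(129,548)=(129*31+548)%997=559 -> [559]
  root = 559 != target 961
Candidate D: set leaf[1] = 42 -> leaves = [4, 42, 80, 71]
  L0: [4, 42, 80, 71]
  L1: h(4,42)=(4*31+42)%997=166 h(80,71)=(80*31+71)%997=557 -> [166, 557]
  L2: h(166,557)=(166*31+557)%997=718 -> [718]
  root = 718 != target 961
Candidate B produces the target root.

Answer: B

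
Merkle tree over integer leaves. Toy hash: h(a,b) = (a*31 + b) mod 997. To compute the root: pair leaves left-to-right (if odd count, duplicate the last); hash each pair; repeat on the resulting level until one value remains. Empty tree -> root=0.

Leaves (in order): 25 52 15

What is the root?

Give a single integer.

L0: [25, 52, 15]
L1: h(25,52)=(25*31+52)%997=827 h(15,15)=(15*31+15)%997=480 -> [827, 480]
L2: h(827,480)=(827*31+480)%997=195 -> [195]

Answer: 195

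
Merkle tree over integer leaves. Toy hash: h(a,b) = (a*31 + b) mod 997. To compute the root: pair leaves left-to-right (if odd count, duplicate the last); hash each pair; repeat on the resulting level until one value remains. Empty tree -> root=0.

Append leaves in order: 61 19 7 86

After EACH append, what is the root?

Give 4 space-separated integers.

Answer: 61 913 611 690

Derivation:
After append 61 (leaves=[61]):
  L0: [61]
  root=61
After append 19 (leaves=[61, 19]):
  L0: [61, 19]
  L1: h(61,19)=(61*31+19)%997=913 -> [913]
  root=913
After append 7 (leaves=[61, 19, 7]):
  L0: [61, 19, 7]
  L1: h(61,19)=(61*31+19)%997=913 h(7,7)=(7*31+7)%997=224 -> [913, 224]
  L2: h(913,224)=(913*31+224)%997=611 -> [611]
  root=611
After append 86 (leaves=[61, 19, 7, 86]):
  L0: [61, 19, 7, 86]
  L1: h(61,19)=(61*31+19)%997=913 h(7,86)=(7*31+86)%997=303 -> [913, 303]
  L2: h(913,303)=(913*31+303)%997=690 -> [690]
  root=690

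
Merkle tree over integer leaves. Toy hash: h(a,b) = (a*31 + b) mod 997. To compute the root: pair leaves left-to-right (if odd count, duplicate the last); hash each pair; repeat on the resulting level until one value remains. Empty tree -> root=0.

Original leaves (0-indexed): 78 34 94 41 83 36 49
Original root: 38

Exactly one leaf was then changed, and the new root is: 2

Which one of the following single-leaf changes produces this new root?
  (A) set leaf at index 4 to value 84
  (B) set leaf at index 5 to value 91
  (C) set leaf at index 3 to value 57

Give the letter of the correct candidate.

Answer: A

Derivation:
Original leaves: [78, 34, 94, 41, 83, 36, 49]
Target new root: 2
Try each candidate change and compute the resulting root:
Candidate A: set leaf[4] = 84 -> leaves = [78, 34, 94, 41, 84, 36, 49]
  L0: [78, 34, 94, 41, 84, 36, 49]
  L1: h(78,34)=(78*31+34)%997=458 h(94,41)=(94*31+41)%997=961 h(84,36)=(84*31+36)%997=646 h(49,49)=(49*31+49)%997=571 -> [458, 961, 646, 571]
  L2: h(458,961)=(458*31+961)%997=204 h(646,571)=(646*31+571)%997=657 -> [204, 657]
  L3: h(204,657)=(204*31+657)%997=2 -> [2]
  root = 2 == target 2  ** MATCH **
Candidate B: set leaf[5] = 91 -> leaves = [78, 34, 94, 41, 83, 91, 49]
  L0: [78, 34, 94, 41, 83, 91, 49]
  L1: h(78,34)=(78*31+34)%997=458 h(94,41)=(94*31+41)%997=961 h(83,91)=(83*31+91)%997=670 h(49,49)=(49*31+49)%997=571 -> [458, 961, 670, 571]
  L2: h(458,961)=(458*31+961)%997=204 h(670,571)=(670*31+571)%997=404 -> [204, 404]
  L3: h(204,404)=(204*31+404)%997=746 -> [746]
  root = 746 != target 2
Candidate C: set leaf[3] = 57 -> leaves = [78, 34, 94, 57, 83, 36, 49]
  L0: [78, 34, 94, 57, 83, 36, 49]
  L1: h(78,34)=(78*31+34)%997=458 h(94,57)=(94*31+57)%997=977 h(83,36)=(83*31+36)%997=615 h(49,49)=(49*31+49)%997=571 -> [458, 977, 615, 571]
  L2: h(458,977)=(458*31+977)%997=220 h(615,571)=(615*31+571)%997=693 -> [220, 693]
  L3: h(220,693)=(220*31+693)%997=534 -> [534]
  root = 534 != target 2
Candidate A produces the target root.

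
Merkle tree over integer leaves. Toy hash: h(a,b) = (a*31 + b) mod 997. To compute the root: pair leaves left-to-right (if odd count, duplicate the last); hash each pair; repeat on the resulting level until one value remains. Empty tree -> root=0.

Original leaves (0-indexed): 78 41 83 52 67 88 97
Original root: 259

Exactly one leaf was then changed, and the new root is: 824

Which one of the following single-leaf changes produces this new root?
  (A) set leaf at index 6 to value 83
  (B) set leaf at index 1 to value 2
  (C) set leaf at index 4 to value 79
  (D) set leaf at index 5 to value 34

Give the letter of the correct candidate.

Original leaves: [78, 41, 83, 52, 67, 88, 97]
Target new root: 824
Try each candidate change and compute the resulting root:
Candidate A: set leaf[6] = 83 -> leaves = [78, 41, 83, 52, 67, 88, 83]
  L0: [78, 41, 83, 52, 67, 88, 83]
  L1: h(78,41)=(78*31+41)%997=465 h(83,52)=(83*31+52)%997=631 h(67,88)=(67*31+88)%997=171 h(83,83)=(83*31+83)%997=662 -> [465, 631, 171, 662]
  L2: h(465,631)=(465*31+631)%997=91 h(171,662)=(171*31+662)%997=978 -> [91, 978]
  L3: h(91,978)=(91*31+978)%997=808 -> [808]
  root = 808 != target 824
Candidate B: set leaf[1] = 2 -> leaves = [78, 2, 83, 52, 67, 88, 97]
  L0: [78, 2, 83, 52, 67, 88, 97]
  L1: h(78,2)=(78*31+2)%997=426 h(83,52)=(83*31+52)%997=631 h(67,88)=(67*31+88)%997=171 h(97,97)=(97*31+97)%997=113 -> [426, 631, 171, 113]
  L2: h(426,631)=(426*31+631)%997=876 h(171,113)=(171*31+113)%997=429 -> [876, 429]
  L3: h(876,429)=(876*31+429)%997=666 -> [666]
  root = 666 != target 824
Candidate C: set leaf[4] = 79 -> leaves = [78, 41, 83, 52, 79, 88, 97]
  L0: [78, 41, 83, 52, 79, 88, 97]
  L1: h(78,41)=(78*31+41)%997=465 h(83,52)=(83*31+52)%997=631 h(79,88)=(79*31+88)%997=543 h(97,97)=(97*31+97)%997=113 -> [465, 631, 543, 113]
  L2: h(465,631)=(465*31+631)%997=91 h(543,113)=(543*31+113)%997=994 -> [91, 994]
  L3: h(91,994)=(91*31+994)%997=824 -> [824]
  root = 824 == target 824  ** MATCH **
Candidate D: set leaf[5] = 34 -> leaves = [78, 41, 83, 52, 67, 34, 97]
  L0: [78, 41, 83, 52, 67, 34, 97]
  L1: h(78,41)=(78*31+41)%997=465 h(83,52)=(83*31+52)%997=631 h(67,34)=(67*31+34)%997=117 h(97,97)=(97*31+97)%997=113 -> [465, 631, 117, 113]
  L2: h(465,631)=(465*31+631)%997=91 h(117,113)=(117*31+113)%997=749 -> [91, 749]
  L3: h(91,749)=(91*31+749)%997=579 -> [579]
  root = 579 != target 824
Candidate C produces the target root.

Answer: C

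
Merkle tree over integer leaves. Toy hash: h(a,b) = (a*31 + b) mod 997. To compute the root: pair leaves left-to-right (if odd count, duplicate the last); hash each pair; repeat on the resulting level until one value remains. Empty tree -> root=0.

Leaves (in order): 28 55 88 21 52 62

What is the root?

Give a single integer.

Answer: 874

Derivation:
L0: [28, 55, 88, 21, 52, 62]
L1: h(28,55)=(28*31+55)%997=923 h(88,21)=(88*31+21)%997=755 h(52,62)=(52*31+62)%997=677 -> [923, 755, 677]
L2: h(923,755)=(923*31+755)%997=455 h(677,677)=(677*31+677)%997=727 -> [455, 727]
L3: h(455,727)=(455*31+727)%997=874 -> [874]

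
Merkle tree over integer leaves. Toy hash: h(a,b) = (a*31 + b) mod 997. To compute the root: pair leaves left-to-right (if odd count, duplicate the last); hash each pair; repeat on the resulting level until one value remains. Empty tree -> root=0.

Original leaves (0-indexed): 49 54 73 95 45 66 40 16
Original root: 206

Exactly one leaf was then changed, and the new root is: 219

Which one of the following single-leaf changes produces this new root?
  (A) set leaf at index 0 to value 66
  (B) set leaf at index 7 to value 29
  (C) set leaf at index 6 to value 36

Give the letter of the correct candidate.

Original leaves: [49, 54, 73, 95, 45, 66, 40, 16]
Target new root: 219
Try each candidate change and compute the resulting root:
Candidate A: set leaf[0] = 66 -> leaves = [66, 54, 73, 95, 45, 66, 40, 16]
  L0: [66, 54, 73, 95, 45, 66, 40, 16]
  L1: h(66,54)=(66*31+54)%997=106 h(73,95)=(73*31+95)%997=364 h(45,66)=(45*31+66)%997=464 h(40,16)=(40*31+16)%997=259 -> [106, 364, 464, 259]
  L2: h(106,364)=(106*31+364)%997=659 h(464,259)=(464*31+259)%997=685 -> [659, 685]
  L3: h(659,685)=(659*31+685)%997=177 -> [177]
  root = 177 != target 219
Candidate B: set leaf[7] = 29 -> leaves = [49, 54, 73, 95, 45, 66, 40, 29]
  L0: [49, 54, 73, 95, 45, 66, 40, 29]
  L1: h(49,54)=(49*31+54)%997=576 h(73,95)=(73*31+95)%997=364 h(45,66)=(45*31+66)%997=464 h(40,29)=(40*31+29)%997=272 -> [576, 364, 464, 272]
  L2: h(576,364)=(576*31+364)%997=274 h(464,272)=(464*31+272)%997=698 -> [274, 698]
  L3: h(274,698)=(274*31+698)%997=219 -> [219]
  root = 219 == target 219  ** MATCH **
Candidate C: set leaf[6] = 36 -> leaves = [49, 54, 73, 95, 45, 66, 36, 16]
  L0: [49, 54, 73, 95, 45, 66, 36, 16]
  L1: h(49,54)=(49*31+54)%997=576 h(73,95)=(73*31+95)%997=364 h(45,66)=(45*31+66)%997=464 h(36,16)=(36*31+16)%997=135 -> [576, 364, 464, 135]
  L2: h(576,364)=(576*31+364)%997=274 h(464,135)=(464*31+135)%997=561 -> [274, 561]
  L3: h(274,561)=(274*31+561)%997=82 -> [82]
  root = 82 != target 219
Candidate B produces the target root.

Answer: B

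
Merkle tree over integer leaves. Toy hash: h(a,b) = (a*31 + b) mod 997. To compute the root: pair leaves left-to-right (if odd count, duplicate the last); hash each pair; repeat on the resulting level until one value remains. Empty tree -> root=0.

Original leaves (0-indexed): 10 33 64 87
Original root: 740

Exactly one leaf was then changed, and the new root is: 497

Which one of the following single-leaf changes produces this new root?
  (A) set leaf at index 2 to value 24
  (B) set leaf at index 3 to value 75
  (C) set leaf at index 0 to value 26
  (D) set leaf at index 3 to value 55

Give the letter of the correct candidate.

Answer: A

Derivation:
Original leaves: [10, 33, 64, 87]
Target new root: 497
Try each candidate change and compute the resulting root:
Candidate A: set leaf[2] = 24 -> leaves = [10, 33, 24, 87]
  L0: [10, 33, 24, 87]
  L1: h(10,33)=(10*31+33)%997=343 h(24,87)=(24*31+87)%997=831 -> [343, 831]
  L2: h(343,831)=(343*31+831)%997=497 -> [497]
  root = 497 == target 497  ** MATCH **
Candidate B: set leaf[3] = 75 -> leaves = [10, 33, 64, 75]
  L0: [10, 33, 64, 75]
  L1: h(10,33)=(10*31+33)%997=343 h(64,75)=(64*31+75)%997=65 -> [343, 65]
  L2: h(343,65)=(343*31+65)%997=728 -> [728]
  root = 728 != target 497
Candidate C: set leaf[0] = 26 -> leaves = [26, 33, 64, 87]
  L0: [26, 33, 64, 87]
  L1: h(26,33)=(26*31+33)%997=839 h(64,87)=(64*31+87)%997=77 -> [839, 77]
  L2: h(839,77)=(839*31+77)%997=164 -> [164]
  root = 164 != target 497
Candidate D: set leaf[3] = 55 -> leaves = [10, 33, 64, 55]
  L0: [10, 33, 64, 55]
  L1: h(10,33)=(10*31+33)%997=343 h(64,55)=(64*31+55)%997=45 -> [343, 45]
  L2: h(343,45)=(343*31+45)%997=708 -> [708]
  root = 708 != target 497
Candidate A produces the target root.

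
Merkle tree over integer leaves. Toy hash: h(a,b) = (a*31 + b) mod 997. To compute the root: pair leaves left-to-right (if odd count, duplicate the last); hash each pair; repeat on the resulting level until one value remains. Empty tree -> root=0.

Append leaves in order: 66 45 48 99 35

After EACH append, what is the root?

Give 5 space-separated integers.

Answer: 66 97 555 606 788

Derivation:
After append 66 (leaves=[66]):
  L0: [66]
  root=66
After append 45 (leaves=[66, 45]):
  L0: [66, 45]
  L1: h(66,45)=(66*31+45)%997=97 -> [97]
  root=97
After append 48 (leaves=[66, 45, 48]):
  L0: [66, 45, 48]
  L1: h(66,45)=(66*31+45)%997=97 h(48,48)=(48*31+48)%997=539 -> [97, 539]
  L2: h(97,539)=(97*31+539)%997=555 -> [555]
  root=555
After append 99 (leaves=[66, 45, 48, 99]):
  L0: [66, 45, 48, 99]
  L1: h(66,45)=(66*31+45)%997=97 h(48,99)=(48*31+99)%997=590 -> [97, 590]
  L2: h(97,590)=(97*31+590)%997=606 -> [606]
  root=606
After append 35 (leaves=[66, 45, 48, 99, 35]):
  L0: [66, 45, 48, 99, 35]
  L1: h(66,45)=(66*31+45)%997=97 h(48,99)=(48*31+99)%997=590 h(35,35)=(35*31+35)%997=123 -> [97, 590, 123]
  L2: h(97,590)=(97*31+590)%997=606 h(123,123)=(123*31+123)%997=945 -> [606, 945]
  L3: h(606,945)=(606*31+945)%997=788 -> [788]
  root=788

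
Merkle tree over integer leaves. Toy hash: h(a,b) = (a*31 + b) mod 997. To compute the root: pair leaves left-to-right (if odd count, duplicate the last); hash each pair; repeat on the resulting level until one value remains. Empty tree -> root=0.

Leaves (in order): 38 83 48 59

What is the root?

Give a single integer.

L0: [38, 83, 48, 59]
L1: h(38,83)=(38*31+83)%997=264 h(48,59)=(48*31+59)%997=550 -> [264, 550]
L2: h(264,550)=(264*31+550)%997=758 -> [758]

Answer: 758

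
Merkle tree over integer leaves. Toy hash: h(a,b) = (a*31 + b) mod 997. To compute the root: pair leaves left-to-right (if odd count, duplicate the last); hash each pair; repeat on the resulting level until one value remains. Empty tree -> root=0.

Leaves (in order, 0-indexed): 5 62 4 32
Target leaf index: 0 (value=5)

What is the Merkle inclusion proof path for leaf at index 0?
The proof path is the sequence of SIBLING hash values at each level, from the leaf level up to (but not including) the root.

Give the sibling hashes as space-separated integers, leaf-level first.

Answer: 62 156

Derivation:
L0 (leaves): [5, 62, 4, 32], target index=0
L1: h(5,62)=(5*31+62)%997=217 [pair 0] h(4,32)=(4*31+32)%997=156 [pair 1] -> [217, 156]
  Sibling for proof at L0: 62
L2: h(217,156)=(217*31+156)%997=901 [pair 0] -> [901]
  Sibling for proof at L1: 156
Root: 901
Proof path (sibling hashes from leaf to root): [62, 156]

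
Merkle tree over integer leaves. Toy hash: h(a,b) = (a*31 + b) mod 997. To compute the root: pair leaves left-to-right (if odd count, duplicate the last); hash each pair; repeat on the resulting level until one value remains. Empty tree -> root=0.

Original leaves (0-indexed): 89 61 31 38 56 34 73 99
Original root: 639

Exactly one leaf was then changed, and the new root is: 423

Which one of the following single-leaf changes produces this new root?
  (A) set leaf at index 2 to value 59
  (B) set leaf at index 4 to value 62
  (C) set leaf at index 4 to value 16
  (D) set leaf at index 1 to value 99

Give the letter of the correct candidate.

Answer: B

Derivation:
Original leaves: [89, 61, 31, 38, 56, 34, 73, 99]
Target new root: 423
Try each candidate change and compute the resulting root:
Candidate A: set leaf[2] = 59 -> leaves = [89, 61, 59, 38, 56, 34, 73, 99]
  L0: [89, 61, 59, 38, 56, 34, 73, 99]
  L1: h(89,61)=(89*31+61)%997=826 h(59,38)=(59*31+38)%997=870 h(56,34)=(56*31+34)%997=773 h(73,99)=(73*31+99)%997=368 -> [826, 870, 773, 368]
  L2: h(826,870)=(826*31+870)%997=554 h(773,368)=(773*31+368)%997=403 -> [554, 403]
  L3: h(554,403)=(554*31+403)%997=628 -> [628]
  root = 628 != target 423
Candidate B: set leaf[4] = 62 -> leaves = [89, 61, 31, 38, 62, 34, 73, 99]
  L0: [89, 61, 31, 38, 62, 34, 73, 99]
  L1: h(89,61)=(89*31+61)%997=826 h(31,38)=(31*31+38)%997=2 h(62,34)=(62*31+34)%997=959 h(73,99)=(73*31+99)%997=368 -> [826, 2, 959, 368]
  L2: h(826,2)=(826*31+2)%997=683 h(959,368)=(959*31+368)%997=187 -> [683, 187]
  L3: h(683,187)=(683*31+187)%997=423 -> [423]
  root = 423 == target 423  ** MATCH **
Candidate C: set leaf[4] = 16 -> leaves = [89, 61, 31, 38, 16, 34, 73, 99]
  L0: [89, 61, 31, 38, 16, 34, 73, 99]
  L1: h(89,61)=(89*31+61)%997=826 h(31,38)=(31*31+38)%997=2 h(16,34)=(16*31+34)%997=530 h(73,99)=(73*31+99)%997=368 -> [826, 2, 530, 368]
  L2: h(826,2)=(826*31+2)%997=683 h(530,368)=(530*31+368)%997=846 -> [683, 846]
  L3: h(683,846)=(683*31+846)%997=85 -> [85]
  root = 85 != target 423
Candidate D: set leaf[1] = 99 -> leaves = [89, 99, 31, 38, 56, 34, 73, 99]
  L0: [89, 99, 31, 38, 56, 34, 73, 99]
  L1: h(89,99)=(89*31+99)%997=864 h(31,38)=(31*31+38)%997=2 h(56,34)=(56*31+34)%997=773 h(73,99)=(73*31+99)%997=368 -> [864, 2, 773, 368]
  L2: h(864,2)=(864*31+2)%997=864 h(773,368)=(773*31+368)%997=403 -> [864, 403]
  L3: h(864,403)=(864*31+403)%997=268 -> [268]
  root = 268 != target 423
Candidate B produces the target root.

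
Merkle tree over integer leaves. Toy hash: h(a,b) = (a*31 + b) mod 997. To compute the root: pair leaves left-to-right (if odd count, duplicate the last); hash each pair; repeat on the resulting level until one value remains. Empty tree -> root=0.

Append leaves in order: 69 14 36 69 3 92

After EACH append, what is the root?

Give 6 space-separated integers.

Answer: 69 159 99 132 185 42

Derivation:
After append 69 (leaves=[69]):
  L0: [69]
  root=69
After append 14 (leaves=[69, 14]):
  L0: [69, 14]
  L1: h(69,14)=(69*31+14)%997=159 -> [159]
  root=159
After append 36 (leaves=[69, 14, 36]):
  L0: [69, 14, 36]
  L1: h(69,14)=(69*31+14)%997=159 h(36,36)=(36*31+36)%997=155 -> [159, 155]
  L2: h(159,155)=(159*31+155)%997=99 -> [99]
  root=99
After append 69 (leaves=[69, 14, 36, 69]):
  L0: [69, 14, 36, 69]
  L1: h(69,14)=(69*31+14)%997=159 h(36,69)=(36*31+69)%997=188 -> [159, 188]
  L2: h(159,188)=(159*31+188)%997=132 -> [132]
  root=132
After append 3 (leaves=[69, 14, 36, 69, 3]):
  L0: [69, 14, 36, 69, 3]
  L1: h(69,14)=(69*31+14)%997=159 h(36,69)=(36*31+69)%997=188 h(3,3)=(3*31+3)%997=96 -> [159, 188, 96]
  L2: h(159,188)=(159*31+188)%997=132 h(96,96)=(96*31+96)%997=81 -> [132, 81]
  L3: h(132,81)=(132*31+81)%997=185 -> [185]
  root=185
After append 92 (leaves=[69, 14, 36, 69, 3, 92]):
  L0: [69, 14, 36, 69, 3, 92]
  L1: h(69,14)=(69*31+14)%997=159 h(36,69)=(36*31+69)%997=188 h(3,92)=(3*31+92)%997=185 -> [159, 188, 185]
  L2: h(159,188)=(159*31+188)%997=132 h(185,185)=(185*31+185)%997=935 -> [132, 935]
  L3: h(132,935)=(132*31+935)%997=42 -> [42]
  root=42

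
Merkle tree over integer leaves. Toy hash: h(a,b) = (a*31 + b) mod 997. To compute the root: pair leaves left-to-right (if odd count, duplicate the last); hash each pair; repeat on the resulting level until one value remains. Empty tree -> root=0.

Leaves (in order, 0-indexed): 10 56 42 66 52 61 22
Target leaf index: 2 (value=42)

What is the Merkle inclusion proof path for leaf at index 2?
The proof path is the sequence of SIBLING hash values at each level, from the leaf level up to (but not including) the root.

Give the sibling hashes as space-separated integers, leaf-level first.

Answer: 66 366 723

Derivation:
L0 (leaves): [10, 56, 42, 66, 52, 61, 22], target index=2
L1: h(10,56)=(10*31+56)%997=366 [pair 0] h(42,66)=(42*31+66)%997=371 [pair 1] h(52,61)=(52*31+61)%997=676 [pair 2] h(22,22)=(22*31+22)%997=704 [pair 3] -> [366, 371, 676, 704]
  Sibling for proof at L0: 66
L2: h(366,371)=(366*31+371)%997=750 [pair 0] h(676,704)=(676*31+704)%997=723 [pair 1] -> [750, 723]
  Sibling for proof at L1: 366
L3: h(750,723)=(750*31+723)%997=45 [pair 0] -> [45]
  Sibling for proof at L2: 723
Root: 45
Proof path (sibling hashes from leaf to root): [66, 366, 723]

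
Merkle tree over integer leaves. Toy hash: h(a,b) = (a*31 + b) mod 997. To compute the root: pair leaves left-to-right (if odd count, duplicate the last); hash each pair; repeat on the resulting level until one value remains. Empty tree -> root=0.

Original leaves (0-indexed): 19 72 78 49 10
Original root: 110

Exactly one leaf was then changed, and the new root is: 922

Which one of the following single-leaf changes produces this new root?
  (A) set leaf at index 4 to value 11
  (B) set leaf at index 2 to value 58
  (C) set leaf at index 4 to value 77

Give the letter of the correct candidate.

Original leaves: [19, 72, 78, 49, 10]
Target new root: 922
Try each candidate change and compute the resulting root:
Candidate A: set leaf[4] = 11 -> leaves = [19, 72, 78, 49, 11]
  L0: [19, 72, 78, 49, 11]
  L1: h(19,72)=(19*31+72)%997=661 h(78,49)=(78*31+49)%997=473 h(11,11)=(11*31+11)%997=352 -> [661, 473, 352]
  L2: h(661,473)=(661*31+473)%997=27 h(352,352)=(352*31+352)%997=297 -> [27, 297]
  L3: h(27,297)=(27*31+297)%997=137 -> [137]
  root = 137 != target 922
Candidate B: set leaf[2] = 58 -> leaves = [19, 72, 58, 49, 10]
  L0: [19, 72, 58, 49, 10]
  L1: h(19,72)=(19*31+72)%997=661 h(58,49)=(58*31+49)%997=850 h(10,10)=(10*31+10)%997=320 -> [661, 850, 320]
  L2: h(661,850)=(661*31+850)%997=404 h(320,320)=(320*31+320)%997=270 -> [404, 270]
  L3: h(404,270)=(404*31+270)%997=830 -> [830]
  root = 830 != target 922
Candidate C: set leaf[4] = 77 -> leaves = [19, 72, 78, 49, 77]
  L0: [19, 72, 78, 49, 77]
  L1: h(19,72)=(19*31+72)%997=661 h(78,49)=(78*31+49)%997=473 h(77,77)=(77*31+77)%997=470 -> [661, 473, 470]
  L2: h(661,473)=(661*31+473)%997=27 h(470,470)=(470*31+470)%997=85 -> [27, 85]
  L3: h(27,85)=(27*31+85)%997=922 -> [922]
  root = 922 == target 922  ** MATCH **
Candidate C produces the target root.

Answer: C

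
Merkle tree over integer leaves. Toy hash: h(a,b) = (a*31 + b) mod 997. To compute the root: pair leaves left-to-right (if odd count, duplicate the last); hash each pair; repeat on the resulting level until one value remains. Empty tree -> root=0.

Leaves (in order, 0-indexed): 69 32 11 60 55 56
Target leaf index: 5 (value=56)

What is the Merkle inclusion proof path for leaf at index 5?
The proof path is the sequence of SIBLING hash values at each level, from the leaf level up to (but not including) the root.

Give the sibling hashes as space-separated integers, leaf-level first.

L0 (leaves): [69, 32, 11, 60, 55, 56], target index=5
L1: h(69,32)=(69*31+32)%997=177 [pair 0] h(11,60)=(11*31+60)%997=401 [pair 1] h(55,56)=(55*31+56)%997=764 [pair 2] -> [177, 401, 764]
  Sibling for proof at L0: 55
L2: h(177,401)=(177*31+401)%997=903 [pair 0] h(764,764)=(764*31+764)%997=520 [pair 1] -> [903, 520]
  Sibling for proof at L1: 764
L3: h(903,520)=(903*31+520)%997=597 [pair 0] -> [597]
  Sibling for proof at L2: 903
Root: 597
Proof path (sibling hashes from leaf to root): [55, 764, 903]

Answer: 55 764 903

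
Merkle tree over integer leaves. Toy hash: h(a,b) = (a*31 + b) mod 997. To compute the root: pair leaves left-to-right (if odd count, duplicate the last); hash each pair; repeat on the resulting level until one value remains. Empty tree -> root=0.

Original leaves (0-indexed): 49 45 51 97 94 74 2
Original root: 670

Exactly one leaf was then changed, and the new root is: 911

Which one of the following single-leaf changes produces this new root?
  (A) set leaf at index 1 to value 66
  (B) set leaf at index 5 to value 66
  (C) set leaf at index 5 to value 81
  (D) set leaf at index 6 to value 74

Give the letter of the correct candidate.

Answer: A

Derivation:
Original leaves: [49, 45, 51, 97, 94, 74, 2]
Target new root: 911
Try each candidate change and compute the resulting root:
Candidate A: set leaf[1] = 66 -> leaves = [49, 66, 51, 97, 94, 74, 2]
  L0: [49, 66, 51, 97, 94, 74, 2]
  L1: h(49,66)=(49*31+66)%997=588 h(51,97)=(51*31+97)%997=681 h(94,74)=(94*31+74)%997=994 h(2,2)=(2*31+2)%997=64 -> [588, 681, 994, 64]
  L2: h(588,681)=(588*31+681)%997=963 h(994,64)=(994*31+64)%997=968 -> [963, 968]
  L3: h(963,968)=(963*31+968)%997=911 -> [911]
  root = 911 == target 911  ** MATCH **
Candidate B: set leaf[5] = 66 -> leaves = [49, 45, 51, 97, 94, 66, 2]
  L0: [49, 45, 51, 97, 94, 66, 2]
  L1: h(49,45)=(49*31+45)%997=567 h(51,97)=(51*31+97)%997=681 h(94,66)=(94*31+66)%997=986 h(2,2)=(2*31+2)%997=64 -> [567, 681, 986, 64]
  L2: h(567,681)=(567*31+681)%997=312 h(986,64)=(986*31+64)%997=720 -> [312, 720]
  L3: h(312,720)=(312*31+720)%997=422 -> [422]
  root = 422 != target 911
Candidate C: set leaf[5] = 81 -> leaves = [49, 45, 51, 97, 94, 81, 2]
  L0: [49, 45, 51, 97, 94, 81, 2]
  L1: h(49,45)=(49*31+45)%997=567 h(51,97)=(51*31+97)%997=681 h(94,81)=(94*31+81)%997=4 h(2,2)=(2*31+2)%997=64 -> [567, 681, 4, 64]
  L2: h(567,681)=(567*31+681)%997=312 h(4,64)=(4*31+64)%997=188 -> [312, 188]
  L3: h(312,188)=(312*31+188)%997=887 -> [887]
  root = 887 != target 911
Candidate D: set leaf[6] = 74 -> leaves = [49, 45, 51, 97, 94, 74, 74]
  L0: [49, 45, 51, 97, 94, 74, 74]
  L1: h(49,45)=(49*31+45)%997=567 h(51,97)=(51*31+97)%997=681 h(94,74)=(94*31+74)%997=994 h(74,74)=(74*31+74)%997=374 -> [567, 681, 994, 374]
  L2: h(567,681)=(567*31+681)%997=312 h(994,374)=(994*31+374)%997=281 -> [312, 281]
  L3: h(312,281)=(312*31+281)%997=980 -> [980]
  root = 980 != target 911
Candidate A produces the target root.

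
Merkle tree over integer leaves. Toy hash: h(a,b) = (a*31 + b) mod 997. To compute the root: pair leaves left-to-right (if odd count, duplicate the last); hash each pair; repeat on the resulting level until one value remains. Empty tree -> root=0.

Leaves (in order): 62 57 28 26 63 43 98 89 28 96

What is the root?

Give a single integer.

Answer: 770

Derivation:
L0: [62, 57, 28, 26, 63, 43, 98, 89, 28, 96]
L1: h(62,57)=(62*31+57)%997=982 h(28,26)=(28*31+26)%997=894 h(63,43)=(63*31+43)%997=2 h(98,89)=(98*31+89)%997=136 h(28,96)=(28*31+96)%997=964 -> [982, 894, 2, 136, 964]
L2: h(982,894)=(982*31+894)%997=429 h(2,136)=(2*31+136)%997=198 h(964,964)=(964*31+964)%997=938 -> [429, 198, 938]
L3: h(429,198)=(429*31+198)%997=536 h(938,938)=(938*31+938)%997=106 -> [536, 106]
L4: h(536,106)=(536*31+106)%997=770 -> [770]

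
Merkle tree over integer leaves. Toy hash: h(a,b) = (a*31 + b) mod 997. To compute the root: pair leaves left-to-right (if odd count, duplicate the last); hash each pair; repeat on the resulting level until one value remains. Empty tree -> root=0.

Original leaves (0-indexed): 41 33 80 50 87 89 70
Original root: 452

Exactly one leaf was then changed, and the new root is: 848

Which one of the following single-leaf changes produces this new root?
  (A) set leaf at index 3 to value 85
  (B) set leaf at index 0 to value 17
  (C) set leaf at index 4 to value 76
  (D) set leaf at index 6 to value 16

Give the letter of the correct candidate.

Answer: C

Derivation:
Original leaves: [41, 33, 80, 50, 87, 89, 70]
Target new root: 848
Try each candidate change and compute the resulting root:
Candidate A: set leaf[3] = 85 -> leaves = [41, 33, 80, 85, 87, 89, 70]
  L0: [41, 33, 80, 85, 87, 89, 70]
  L1: h(41,33)=(41*31+33)%997=307 h(80,85)=(80*31+85)%997=571 h(87,89)=(87*31+89)%997=792 h(70,70)=(70*31+70)%997=246 -> [307, 571, 792, 246]
  L2: h(307,571)=(307*31+571)%997=118 h(792,246)=(792*31+246)%997=870 -> [118, 870]
  L3: h(118,870)=(118*31+870)%997=540 -> [540]
  root = 540 != target 848
Candidate B: set leaf[0] = 17 -> leaves = [17, 33, 80, 50, 87, 89, 70]
  L0: [17, 33, 80, 50, 87, 89, 70]
  L1: h(17,33)=(17*31+33)%997=560 h(80,50)=(80*31+50)%997=536 h(87,89)=(87*31+89)%997=792 h(70,70)=(70*31+70)%997=246 -> [560, 536, 792, 246]
  L2: h(560,536)=(560*31+536)%997=947 h(792,246)=(792*31+246)%997=870 -> [947, 870]
  L3: h(947,870)=(947*31+870)%997=317 -> [317]
  root = 317 != target 848
Candidate C: set leaf[4] = 76 -> leaves = [41, 33, 80, 50, 76, 89, 70]
  L0: [41, 33, 80, 50, 76, 89, 70]
  L1: h(41,33)=(41*31+33)%997=307 h(80,50)=(80*31+50)%997=536 h(76,89)=(76*31+89)%997=451 h(70,70)=(70*31+70)%997=246 -> [307, 536, 451, 246]
  L2: h(307,536)=(307*31+536)%997=83 h(451,246)=(451*31+246)%997=269 -> [83, 269]
  L3: h(83,269)=(83*31+269)%997=848 -> [848]
  root = 848 == target 848  ** MATCH **
Candidate D: set leaf[6] = 16 -> leaves = [41, 33, 80, 50, 87, 89, 16]
  L0: [41, 33, 80, 50, 87, 89, 16]
  L1: h(41,33)=(41*31+33)%997=307 h(80,50)=(80*31+50)%997=536 h(87,89)=(87*31+89)%997=792 h(16,16)=(16*31+16)%997=512 -> [307, 536, 792, 512]
  L2: h(307,536)=(307*31+536)%997=83 h(792,512)=(792*31+512)%997=139 -> [83, 139]
  L3: h(83,139)=(83*31+139)%997=718 -> [718]
  root = 718 != target 848
Candidate C produces the target root.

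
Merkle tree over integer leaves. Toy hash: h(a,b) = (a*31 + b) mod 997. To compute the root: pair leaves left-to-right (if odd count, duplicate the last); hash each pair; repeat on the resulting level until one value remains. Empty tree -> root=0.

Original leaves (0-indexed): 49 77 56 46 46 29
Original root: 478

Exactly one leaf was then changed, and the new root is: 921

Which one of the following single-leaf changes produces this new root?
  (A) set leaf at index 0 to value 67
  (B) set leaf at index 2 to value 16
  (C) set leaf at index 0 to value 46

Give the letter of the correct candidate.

Original leaves: [49, 77, 56, 46, 46, 29]
Target new root: 921
Try each candidate change and compute the resulting root:
Candidate A: set leaf[0] = 67 -> leaves = [67, 77, 56, 46, 46, 29]
  L0: [67, 77, 56, 46, 46, 29]
  L1: h(67,77)=(67*31+77)%997=160 h(56,46)=(56*31+46)%997=785 h(46,29)=(46*31+29)%997=458 -> [160, 785, 458]
  L2: h(160,785)=(160*31+785)%997=760 h(458,458)=(458*31+458)%997=698 -> [760, 698]
  L3: h(760,698)=(760*31+698)%997=330 -> [330]
  root = 330 != target 921
Candidate B: set leaf[2] = 16 -> leaves = [49, 77, 16, 46, 46, 29]
  L0: [49, 77, 16, 46, 46, 29]
  L1: h(49,77)=(49*31+77)%997=599 h(16,46)=(16*31+46)%997=542 h(46,29)=(46*31+29)%997=458 -> [599, 542, 458]
  L2: h(599,542)=(599*31+542)%997=168 h(458,458)=(458*31+458)%997=698 -> [168, 698]
  L3: h(168,698)=(168*31+698)%997=921 -> [921]
  root = 921 == target 921  ** MATCH **
Candidate C: set leaf[0] = 46 -> leaves = [46, 77, 56, 46, 46, 29]
  L0: [46, 77, 56, 46, 46, 29]
  L1: h(46,77)=(46*31+77)%997=506 h(56,46)=(56*31+46)%997=785 h(46,29)=(46*31+29)%997=458 -> [506, 785, 458]
  L2: h(506,785)=(506*31+785)%997=519 h(458,458)=(458*31+458)%997=698 -> [519, 698]
  L3: h(519,698)=(519*31+698)%997=835 -> [835]
  root = 835 != target 921
Candidate B produces the target root.

Answer: B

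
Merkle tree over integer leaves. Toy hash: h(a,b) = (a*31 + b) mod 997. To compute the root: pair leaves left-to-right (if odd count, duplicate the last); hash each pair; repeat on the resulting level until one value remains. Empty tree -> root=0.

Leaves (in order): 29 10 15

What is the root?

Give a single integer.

L0: [29, 10, 15]
L1: h(29,10)=(29*31+10)%997=909 h(15,15)=(15*31+15)%997=480 -> [909, 480]
L2: h(909,480)=(909*31+480)%997=743 -> [743]

Answer: 743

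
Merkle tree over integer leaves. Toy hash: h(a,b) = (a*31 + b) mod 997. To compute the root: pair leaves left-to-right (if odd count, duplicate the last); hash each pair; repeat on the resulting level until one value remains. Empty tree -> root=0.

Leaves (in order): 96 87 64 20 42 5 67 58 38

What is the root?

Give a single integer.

L0: [96, 87, 64, 20, 42, 5, 67, 58, 38]
L1: h(96,87)=(96*31+87)%997=72 h(64,20)=(64*31+20)%997=10 h(42,5)=(42*31+5)%997=310 h(67,58)=(67*31+58)%997=141 h(38,38)=(38*31+38)%997=219 -> [72, 10, 310, 141, 219]
L2: h(72,10)=(72*31+10)%997=248 h(310,141)=(310*31+141)%997=778 h(219,219)=(219*31+219)%997=29 -> [248, 778, 29]
L3: h(248,778)=(248*31+778)%997=490 h(29,29)=(29*31+29)%997=928 -> [490, 928]
L4: h(490,928)=(490*31+928)%997=166 -> [166]

Answer: 166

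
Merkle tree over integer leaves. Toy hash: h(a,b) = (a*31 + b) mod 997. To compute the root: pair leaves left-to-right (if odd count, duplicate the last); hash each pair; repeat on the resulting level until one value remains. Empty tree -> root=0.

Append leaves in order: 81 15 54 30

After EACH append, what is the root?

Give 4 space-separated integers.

Answer: 81 532 274 250

Derivation:
After append 81 (leaves=[81]):
  L0: [81]
  root=81
After append 15 (leaves=[81, 15]):
  L0: [81, 15]
  L1: h(81,15)=(81*31+15)%997=532 -> [532]
  root=532
After append 54 (leaves=[81, 15, 54]):
  L0: [81, 15, 54]
  L1: h(81,15)=(81*31+15)%997=532 h(54,54)=(54*31+54)%997=731 -> [532, 731]
  L2: h(532,731)=(532*31+731)%997=274 -> [274]
  root=274
After append 30 (leaves=[81, 15, 54, 30]):
  L0: [81, 15, 54, 30]
  L1: h(81,15)=(81*31+15)%997=532 h(54,30)=(54*31+30)%997=707 -> [532, 707]
  L2: h(532,707)=(532*31+707)%997=250 -> [250]
  root=250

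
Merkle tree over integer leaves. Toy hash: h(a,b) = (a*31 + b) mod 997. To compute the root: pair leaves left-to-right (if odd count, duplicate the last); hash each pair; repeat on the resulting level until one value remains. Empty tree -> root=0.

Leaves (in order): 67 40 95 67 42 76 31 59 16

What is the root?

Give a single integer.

Answer: 383

Derivation:
L0: [67, 40, 95, 67, 42, 76, 31, 59, 16]
L1: h(67,40)=(67*31+40)%997=123 h(95,67)=(95*31+67)%997=21 h(42,76)=(42*31+76)%997=381 h(31,59)=(31*31+59)%997=23 h(16,16)=(16*31+16)%997=512 -> [123, 21, 381, 23, 512]
L2: h(123,21)=(123*31+21)%997=843 h(381,23)=(381*31+23)%997=867 h(512,512)=(512*31+512)%997=432 -> [843, 867, 432]
L3: h(843,867)=(843*31+867)%997=81 h(432,432)=(432*31+432)%997=863 -> [81, 863]
L4: h(81,863)=(81*31+863)%997=383 -> [383]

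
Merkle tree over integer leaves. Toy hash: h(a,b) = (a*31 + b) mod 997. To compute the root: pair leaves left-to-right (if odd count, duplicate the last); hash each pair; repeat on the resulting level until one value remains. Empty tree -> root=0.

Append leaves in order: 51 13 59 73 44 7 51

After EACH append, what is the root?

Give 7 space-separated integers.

Answer: 51 597 455 469 772 585 846

Derivation:
After append 51 (leaves=[51]):
  L0: [51]
  root=51
After append 13 (leaves=[51, 13]):
  L0: [51, 13]
  L1: h(51,13)=(51*31+13)%997=597 -> [597]
  root=597
After append 59 (leaves=[51, 13, 59]):
  L0: [51, 13, 59]
  L1: h(51,13)=(51*31+13)%997=597 h(59,59)=(59*31+59)%997=891 -> [597, 891]
  L2: h(597,891)=(597*31+891)%997=455 -> [455]
  root=455
After append 73 (leaves=[51, 13, 59, 73]):
  L0: [51, 13, 59, 73]
  L1: h(51,13)=(51*31+13)%997=597 h(59,73)=(59*31+73)%997=905 -> [597, 905]
  L2: h(597,905)=(597*31+905)%997=469 -> [469]
  root=469
After append 44 (leaves=[51, 13, 59, 73, 44]):
  L0: [51, 13, 59, 73, 44]
  L1: h(51,13)=(51*31+13)%997=597 h(59,73)=(59*31+73)%997=905 h(44,44)=(44*31+44)%997=411 -> [597, 905, 411]
  L2: h(597,905)=(597*31+905)%997=469 h(411,411)=(411*31+411)%997=191 -> [469, 191]
  L3: h(469,191)=(469*31+191)%997=772 -> [772]
  root=772
After append 7 (leaves=[51, 13, 59, 73, 44, 7]):
  L0: [51, 13, 59, 73, 44, 7]
  L1: h(51,13)=(51*31+13)%997=597 h(59,73)=(59*31+73)%997=905 h(44,7)=(44*31+7)%997=374 -> [597, 905, 374]
  L2: h(597,905)=(597*31+905)%997=469 h(374,374)=(374*31+374)%997=4 -> [469, 4]
  L3: h(469,4)=(469*31+4)%997=585 -> [585]
  root=585
After append 51 (leaves=[51, 13, 59, 73, 44, 7, 51]):
  L0: [51, 13, 59, 73, 44, 7, 51]
  L1: h(51,13)=(51*31+13)%997=597 h(59,73)=(59*31+73)%997=905 h(44,7)=(44*31+7)%997=374 h(51,51)=(51*31+51)%997=635 -> [597, 905, 374, 635]
  L2: h(597,905)=(597*31+905)%997=469 h(374,635)=(374*31+635)%997=265 -> [469, 265]
  L3: h(469,265)=(469*31+265)%997=846 -> [846]
  root=846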